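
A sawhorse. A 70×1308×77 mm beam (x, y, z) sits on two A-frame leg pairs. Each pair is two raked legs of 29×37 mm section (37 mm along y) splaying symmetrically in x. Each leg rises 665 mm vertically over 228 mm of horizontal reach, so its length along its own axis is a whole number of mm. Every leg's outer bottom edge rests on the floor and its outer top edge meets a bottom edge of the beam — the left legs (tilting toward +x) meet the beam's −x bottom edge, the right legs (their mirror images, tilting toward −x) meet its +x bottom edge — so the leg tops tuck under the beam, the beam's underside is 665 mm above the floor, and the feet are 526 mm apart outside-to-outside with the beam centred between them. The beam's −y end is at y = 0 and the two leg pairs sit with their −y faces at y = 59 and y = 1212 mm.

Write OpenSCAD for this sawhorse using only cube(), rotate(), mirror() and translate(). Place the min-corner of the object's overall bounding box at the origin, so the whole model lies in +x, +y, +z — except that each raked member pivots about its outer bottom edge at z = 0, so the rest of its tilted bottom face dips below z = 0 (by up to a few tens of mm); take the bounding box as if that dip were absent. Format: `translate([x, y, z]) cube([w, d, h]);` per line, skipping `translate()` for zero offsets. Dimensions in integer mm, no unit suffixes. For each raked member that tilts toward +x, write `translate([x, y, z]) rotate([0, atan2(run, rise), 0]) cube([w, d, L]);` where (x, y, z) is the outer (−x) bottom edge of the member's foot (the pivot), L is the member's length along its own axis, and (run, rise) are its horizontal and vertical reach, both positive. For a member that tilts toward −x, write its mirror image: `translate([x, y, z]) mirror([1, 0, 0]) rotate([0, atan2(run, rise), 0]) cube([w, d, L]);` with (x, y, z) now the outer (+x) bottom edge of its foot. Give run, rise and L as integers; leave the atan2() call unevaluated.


translate([228, 0, 665]) cube([70, 1308, 77]);
translate([0, 59, 0]) rotate([0, atan2(228, 665), 0]) cube([29, 37, 703]);
translate([526, 59, 0]) mirror([1, 0, 0]) rotate([0, atan2(228, 665), 0]) cube([29, 37, 703]);
translate([0, 1212, 0]) rotate([0, atan2(228, 665), 0]) cube([29, 37, 703]);
translate([526, 1212, 0]) mirror([1, 0, 0]) rotate([0, atan2(228, 665), 0]) cube([29, 37, 703]);


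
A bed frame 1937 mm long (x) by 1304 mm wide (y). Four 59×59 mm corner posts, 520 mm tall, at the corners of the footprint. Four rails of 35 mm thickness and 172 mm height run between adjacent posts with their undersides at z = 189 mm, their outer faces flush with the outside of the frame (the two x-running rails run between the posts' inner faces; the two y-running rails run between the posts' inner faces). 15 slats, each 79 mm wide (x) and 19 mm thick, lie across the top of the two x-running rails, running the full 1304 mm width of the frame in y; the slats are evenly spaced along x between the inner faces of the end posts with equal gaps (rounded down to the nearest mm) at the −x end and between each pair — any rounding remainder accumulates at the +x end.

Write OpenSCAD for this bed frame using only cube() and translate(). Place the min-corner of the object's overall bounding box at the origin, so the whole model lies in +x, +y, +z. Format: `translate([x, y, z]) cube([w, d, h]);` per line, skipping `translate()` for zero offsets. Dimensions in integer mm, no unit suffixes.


cube([59, 59, 520]);
translate([0, 1245, 0]) cube([59, 59, 520]);
translate([1878, 0, 0]) cube([59, 59, 520]);
translate([1878, 1245, 0]) cube([59, 59, 520]);
translate([59, 0, 189]) cube([1819, 35, 172]);
translate([59, 1269, 189]) cube([1819, 35, 172]);
translate([0, 59, 189]) cube([35, 1186, 172]);
translate([1902, 59, 189]) cube([35, 1186, 172]);
translate([98, 0, 361]) cube([79, 1304, 19]);
translate([216, 0, 361]) cube([79, 1304, 19]);
translate([334, 0, 361]) cube([79, 1304, 19]);
translate([452, 0, 361]) cube([79, 1304, 19]);
translate([570, 0, 361]) cube([79, 1304, 19]);
translate([688, 0, 361]) cube([79, 1304, 19]);
translate([806, 0, 361]) cube([79, 1304, 19]);
translate([924, 0, 361]) cube([79, 1304, 19]);
translate([1042, 0, 361]) cube([79, 1304, 19]);
translate([1160, 0, 361]) cube([79, 1304, 19]);
translate([1278, 0, 361]) cube([79, 1304, 19]);
translate([1396, 0, 361]) cube([79, 1304, 19]);
translate([1514, 0, 361]) cube([79, 1304, 19]);
translate([1632, 0, 361]) cube([79, 1304, 19]);
translate([1750, 0, 361]) cube([79, 1304, 19]);


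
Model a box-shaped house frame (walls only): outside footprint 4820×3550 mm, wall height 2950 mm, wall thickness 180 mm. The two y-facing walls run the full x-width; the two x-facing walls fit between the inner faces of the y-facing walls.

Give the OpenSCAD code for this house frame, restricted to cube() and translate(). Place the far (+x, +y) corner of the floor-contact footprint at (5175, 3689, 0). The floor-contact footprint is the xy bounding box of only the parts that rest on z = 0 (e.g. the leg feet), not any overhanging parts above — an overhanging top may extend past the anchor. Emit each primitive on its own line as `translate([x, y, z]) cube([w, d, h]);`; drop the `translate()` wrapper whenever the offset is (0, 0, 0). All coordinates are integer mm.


translate([355, 139, 0]) cube([4820, 180, 2950]);
translate([355, 3509, 0]) cube([4820, 180, 2950]);
translate([355, 319, 0]) cube([180, 3190, 2950]);
translate([4995, 319, 0]) cube([180, 3190, 2950]);


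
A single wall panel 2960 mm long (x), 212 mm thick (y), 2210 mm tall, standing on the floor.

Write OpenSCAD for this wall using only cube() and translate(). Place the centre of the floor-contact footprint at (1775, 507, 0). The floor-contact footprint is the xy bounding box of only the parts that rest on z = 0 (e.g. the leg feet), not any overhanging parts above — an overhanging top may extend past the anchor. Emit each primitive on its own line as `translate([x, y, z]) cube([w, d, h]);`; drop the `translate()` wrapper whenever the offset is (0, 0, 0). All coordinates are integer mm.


translate([295, 401, 0]) cube([2960, 212, 2210]);


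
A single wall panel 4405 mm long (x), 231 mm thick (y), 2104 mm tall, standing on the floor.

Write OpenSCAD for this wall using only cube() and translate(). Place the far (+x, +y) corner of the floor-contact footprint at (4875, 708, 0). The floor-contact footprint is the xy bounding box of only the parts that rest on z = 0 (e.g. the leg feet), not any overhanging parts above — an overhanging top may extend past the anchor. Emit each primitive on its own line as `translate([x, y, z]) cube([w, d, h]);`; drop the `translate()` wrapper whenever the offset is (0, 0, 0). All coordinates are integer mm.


translate([470, 477, 0]) cube([4405, 231, 2104]);


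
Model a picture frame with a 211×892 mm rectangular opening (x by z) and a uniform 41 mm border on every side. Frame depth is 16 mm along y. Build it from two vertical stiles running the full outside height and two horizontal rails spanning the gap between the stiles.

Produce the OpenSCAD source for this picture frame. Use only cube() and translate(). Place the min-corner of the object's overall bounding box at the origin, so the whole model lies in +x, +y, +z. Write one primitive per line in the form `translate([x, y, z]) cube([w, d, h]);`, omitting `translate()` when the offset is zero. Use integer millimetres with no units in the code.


cube([41, 16, 974]);
translate([252, 0, 0]) cube([41, 16, 974]);
translate([41, 0, 0]) cube([211, 16, 41]);
translate([41, 0, 933]) cube([211, 16, 41]);


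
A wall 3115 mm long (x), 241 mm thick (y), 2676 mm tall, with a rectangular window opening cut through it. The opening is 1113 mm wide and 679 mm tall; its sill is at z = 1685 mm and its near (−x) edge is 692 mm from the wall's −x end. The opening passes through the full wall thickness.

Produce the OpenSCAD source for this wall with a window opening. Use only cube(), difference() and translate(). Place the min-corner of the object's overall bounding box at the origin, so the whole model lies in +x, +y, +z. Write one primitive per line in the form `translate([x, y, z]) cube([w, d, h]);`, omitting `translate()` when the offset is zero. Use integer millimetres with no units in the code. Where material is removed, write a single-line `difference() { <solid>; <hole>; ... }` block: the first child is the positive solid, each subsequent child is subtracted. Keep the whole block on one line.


difference() { cube([3115, 241, 2676]); translate([692, 0, 1685]) cube([1113, 241, 679]); }


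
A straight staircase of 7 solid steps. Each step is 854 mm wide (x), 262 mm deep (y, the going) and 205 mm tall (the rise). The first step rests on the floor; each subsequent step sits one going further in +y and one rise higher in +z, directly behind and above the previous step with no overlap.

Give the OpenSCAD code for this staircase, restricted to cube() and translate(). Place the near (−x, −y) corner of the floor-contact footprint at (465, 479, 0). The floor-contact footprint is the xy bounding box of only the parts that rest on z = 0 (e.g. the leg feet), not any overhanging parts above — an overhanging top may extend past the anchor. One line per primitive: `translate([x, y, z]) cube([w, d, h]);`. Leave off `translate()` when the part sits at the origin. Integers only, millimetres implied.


translate([465, 479, 0]) cube([854, 262, 205]);
translate([465, 741, 205]) cube([854, 262, 205]);
translate([465, 1003, 410]) cube([854, 262, 205]);
translate([465, 1265, 615]) cube([854, 262, 205]);
translate([465, 1527, 820]) cube([854, 262, 205]);
translate([465, 1789, 1025]) cube([854, 262, 205]);
translate([465, 2051, 1230]) cube([854, 262, 205]);


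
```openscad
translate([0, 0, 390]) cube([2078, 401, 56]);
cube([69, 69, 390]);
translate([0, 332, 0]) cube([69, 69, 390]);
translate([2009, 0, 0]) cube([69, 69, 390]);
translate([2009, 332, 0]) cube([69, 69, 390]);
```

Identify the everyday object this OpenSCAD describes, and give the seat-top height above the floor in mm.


A bench. The seat-top height is 446 mm.

A long slab on four corner posts — a bench. The slab sits at z = 390 with thickness 56, so the top is 390 + 56 = 446 mm.


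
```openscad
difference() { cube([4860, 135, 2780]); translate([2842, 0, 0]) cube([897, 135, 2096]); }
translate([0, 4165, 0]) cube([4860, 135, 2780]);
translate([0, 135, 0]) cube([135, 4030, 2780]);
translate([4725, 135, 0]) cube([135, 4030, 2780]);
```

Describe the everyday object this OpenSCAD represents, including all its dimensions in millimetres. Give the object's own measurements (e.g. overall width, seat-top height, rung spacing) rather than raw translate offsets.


A single room: four walls, each 2780 mm tall and 135 mm thick, enclosing an outside footprint 4860×4300 mm (x × y), no floor or roof. The front and back walls (−y and +y sides) run the full x-width; the side walls fit between their inner faces. A door opening 897 mm wide and 2096 mm tall is cut through the front wall from the floor up, its −x edge 2842 mm from the wall's −x end.


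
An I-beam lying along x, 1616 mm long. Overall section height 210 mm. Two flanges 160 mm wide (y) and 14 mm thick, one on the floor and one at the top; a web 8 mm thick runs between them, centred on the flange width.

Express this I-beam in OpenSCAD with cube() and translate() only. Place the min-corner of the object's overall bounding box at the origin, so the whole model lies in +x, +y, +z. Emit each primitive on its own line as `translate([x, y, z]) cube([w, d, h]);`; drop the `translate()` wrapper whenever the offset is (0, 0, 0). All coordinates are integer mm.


cube([1616, 160, 14]);
translate([0, 76, 14]) cube([1616, 8, 182]);
translate([0, 0, 196]) cube([1616, 160, 14]);


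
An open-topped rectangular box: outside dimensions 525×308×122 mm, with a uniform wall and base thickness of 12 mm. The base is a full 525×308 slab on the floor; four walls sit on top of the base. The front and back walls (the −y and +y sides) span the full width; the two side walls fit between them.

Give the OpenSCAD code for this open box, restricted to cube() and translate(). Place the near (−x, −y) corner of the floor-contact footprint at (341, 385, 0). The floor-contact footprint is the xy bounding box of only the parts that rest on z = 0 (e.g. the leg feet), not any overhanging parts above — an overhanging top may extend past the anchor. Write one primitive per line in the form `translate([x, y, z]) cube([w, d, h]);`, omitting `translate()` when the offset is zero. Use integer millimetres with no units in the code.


translate([341, 385, 0]) cube([525, 308, 12]);
translate([341, 385, 12]) cube([525, 12, 110]);
translate([341, 681, 12]) cube([525, 12, 110]);
translate([341, 397, 12]) cube([12, 284, 110]);
translate([854, 397, 12]) cube([12, 284, 110]);


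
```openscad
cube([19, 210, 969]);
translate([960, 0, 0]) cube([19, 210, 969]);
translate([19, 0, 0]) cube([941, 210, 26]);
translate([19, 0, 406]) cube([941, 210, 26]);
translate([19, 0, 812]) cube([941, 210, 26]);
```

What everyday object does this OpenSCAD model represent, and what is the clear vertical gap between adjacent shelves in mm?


A bookshelf. The clear shelf gap is 380 mm.

Two tall side panels with 3 horizontal boards between them — a bookshelf. The first two shelf undersides are at z = 0 and z = 406; with shelf thickness 26, the clear gap is 406 − 0 − 26 = 380 mm.


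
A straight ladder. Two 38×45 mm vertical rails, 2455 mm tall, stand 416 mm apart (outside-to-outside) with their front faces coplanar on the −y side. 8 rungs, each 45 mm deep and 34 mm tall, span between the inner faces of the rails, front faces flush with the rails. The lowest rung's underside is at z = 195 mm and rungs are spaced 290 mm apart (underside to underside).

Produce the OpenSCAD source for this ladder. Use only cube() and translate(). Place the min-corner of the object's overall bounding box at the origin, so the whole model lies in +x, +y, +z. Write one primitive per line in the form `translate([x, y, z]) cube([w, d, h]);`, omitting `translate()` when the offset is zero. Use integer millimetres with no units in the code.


// rung span = 416 - 2*38 = 340
// rung[k] z = 195 + k*290
cube([38, 45, 2455]);
translate([378, 0, 0]) cube([38, 45, 2455]);
translate([38, 0, 195]) cube([340, 45, 34]);
translate([38, 0, 485]) cube([340, 45, 34]);
translate([38, 0, 775]) cube([340, 45, 34]);
translate([38, 0, 1065]) cube([340, 45, 34]);
translate([38, 0, 1355]) cube([340, 45, 34]);
translate([38, 0, 1645]) cube([340, 45, 34]);
translate([38, 0, 1935]) cube([340, 45, 34]);
translate([38, 0, 2225]) cube([340, 45, 34]);


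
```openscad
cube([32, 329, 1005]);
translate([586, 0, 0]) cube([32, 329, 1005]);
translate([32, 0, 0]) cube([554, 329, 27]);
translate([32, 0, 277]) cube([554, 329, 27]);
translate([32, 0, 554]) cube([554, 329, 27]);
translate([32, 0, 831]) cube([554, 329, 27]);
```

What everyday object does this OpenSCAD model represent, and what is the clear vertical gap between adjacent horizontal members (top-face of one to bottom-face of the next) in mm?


A bookshelf. The clear shelf gap is 250 mm.

Two tall side panels with 4 horizontal boards between them — a bookshelf. The first two shelf undersides are at z = 0 and z = 277; with shelf thickness 27, the clear gap is 277 − 0 − 27 = 250 mm.


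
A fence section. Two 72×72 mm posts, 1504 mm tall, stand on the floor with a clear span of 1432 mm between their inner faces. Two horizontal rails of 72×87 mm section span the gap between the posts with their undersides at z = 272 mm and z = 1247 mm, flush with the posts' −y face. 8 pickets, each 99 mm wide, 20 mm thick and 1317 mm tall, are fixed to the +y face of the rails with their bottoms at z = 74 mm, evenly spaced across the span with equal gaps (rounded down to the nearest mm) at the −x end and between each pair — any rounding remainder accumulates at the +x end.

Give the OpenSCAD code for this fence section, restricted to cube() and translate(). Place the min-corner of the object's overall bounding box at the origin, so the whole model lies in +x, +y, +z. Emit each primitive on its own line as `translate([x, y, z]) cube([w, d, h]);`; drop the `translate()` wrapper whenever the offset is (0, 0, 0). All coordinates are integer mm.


cube([72, 72, 1504]);
translate([1504, 0, 0]) cube([72, 72, 1504]);
translate([72, 0, 272]) cube([1432, 72, 87]);
translate([72, 0, 1247]) cube([1432, 72, 87]);
translate([143, 72, 74]) cube([99, 20, 1317]);
translate([313, 72, 74]) cube([99, 20, 1317]);
translate([483, 72, 74]) cube([99, 20, 1317]);
translate([653, 72, 74]) cube([99, 20, 1317]);
translate([823, 72, 74]) cube([99, 20, 1317]);
translate([993, 72, 74]) cube([99, 20, 1317]);
translate([1163, 72, 74]) cube([99, 20, 1317]);
translate([1333, 72, 74]) cube([99, 20, 1317]);


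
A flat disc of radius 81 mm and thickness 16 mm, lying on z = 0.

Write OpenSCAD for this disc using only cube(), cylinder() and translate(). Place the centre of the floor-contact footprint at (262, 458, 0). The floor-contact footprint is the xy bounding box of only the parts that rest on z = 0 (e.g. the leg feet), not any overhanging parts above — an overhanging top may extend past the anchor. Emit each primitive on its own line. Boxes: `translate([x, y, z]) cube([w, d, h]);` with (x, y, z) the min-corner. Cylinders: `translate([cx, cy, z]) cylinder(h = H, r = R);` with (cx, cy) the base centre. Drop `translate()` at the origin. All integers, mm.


translate([262, 458, 0]) cylinder(h = 16, r = 81);


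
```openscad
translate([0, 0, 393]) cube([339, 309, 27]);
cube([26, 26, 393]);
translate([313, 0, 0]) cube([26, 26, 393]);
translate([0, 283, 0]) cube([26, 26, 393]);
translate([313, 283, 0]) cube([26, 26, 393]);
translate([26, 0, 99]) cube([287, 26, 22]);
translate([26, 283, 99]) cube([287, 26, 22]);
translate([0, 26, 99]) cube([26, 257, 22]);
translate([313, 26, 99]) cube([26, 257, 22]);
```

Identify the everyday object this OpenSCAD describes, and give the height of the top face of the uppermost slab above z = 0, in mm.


A stool. The seat height is 420 mm.

A 339×309×27 slab at z = 393 on four corner posts — a stool. The seat top is 393 + 27 = 420 mm.


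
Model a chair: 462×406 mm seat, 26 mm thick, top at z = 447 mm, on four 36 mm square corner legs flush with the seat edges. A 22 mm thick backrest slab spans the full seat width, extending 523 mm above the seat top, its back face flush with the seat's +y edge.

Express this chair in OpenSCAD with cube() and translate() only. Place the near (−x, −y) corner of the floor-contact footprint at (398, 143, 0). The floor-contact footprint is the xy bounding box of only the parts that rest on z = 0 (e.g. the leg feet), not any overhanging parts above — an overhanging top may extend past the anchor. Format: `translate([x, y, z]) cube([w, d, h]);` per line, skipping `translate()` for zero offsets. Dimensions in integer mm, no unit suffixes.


translate([398, 143, 421]) cube([462, 406, 26]);
translate([398, 143, 0]) cube([36, 36, 421]);
translate([824, 143, 0]) cube([36, 36, 421]);
translate([398, 513, 0]) cube([36, 36, 421]);
translate([824, 513, 0]) cube([36, 36, 421]);
translate([398, 527, 447]) cube([462, 22, 523]);


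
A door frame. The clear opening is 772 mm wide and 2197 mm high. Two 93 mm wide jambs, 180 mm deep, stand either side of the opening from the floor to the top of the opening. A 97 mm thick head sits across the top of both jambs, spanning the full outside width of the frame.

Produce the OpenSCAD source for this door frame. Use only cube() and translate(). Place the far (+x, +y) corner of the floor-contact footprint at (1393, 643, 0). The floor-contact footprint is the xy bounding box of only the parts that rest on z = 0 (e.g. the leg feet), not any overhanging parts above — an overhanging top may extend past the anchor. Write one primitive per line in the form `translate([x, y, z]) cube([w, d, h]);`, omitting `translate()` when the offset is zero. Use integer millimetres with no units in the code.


translate([435, 463, 0]) cube([93, 180, 2197]);
translate([1300, 463, 0]) cube([93, 180, 2197]);
translate([435, 463, 2197]) cube([958, 180, 97]);


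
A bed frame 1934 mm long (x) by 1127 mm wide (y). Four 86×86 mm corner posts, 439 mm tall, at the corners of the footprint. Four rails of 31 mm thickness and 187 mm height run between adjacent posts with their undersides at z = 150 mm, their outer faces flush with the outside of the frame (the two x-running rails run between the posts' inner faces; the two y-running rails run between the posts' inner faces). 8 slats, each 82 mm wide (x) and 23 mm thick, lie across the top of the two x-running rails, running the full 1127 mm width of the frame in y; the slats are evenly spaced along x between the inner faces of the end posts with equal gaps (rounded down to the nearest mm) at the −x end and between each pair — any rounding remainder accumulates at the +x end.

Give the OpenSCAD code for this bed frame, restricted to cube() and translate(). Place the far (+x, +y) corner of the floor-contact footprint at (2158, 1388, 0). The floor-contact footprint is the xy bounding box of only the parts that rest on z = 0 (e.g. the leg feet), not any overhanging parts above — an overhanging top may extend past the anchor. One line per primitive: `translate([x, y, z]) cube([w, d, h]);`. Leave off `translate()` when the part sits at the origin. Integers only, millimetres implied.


translate([224, 261, 0]) cube([86, 86, 439]);
translate([224, 1302, 0]) cube([86, 86, 439]);
translate([2072, 261, 0]) cube([86, 86, 439]);
translate([2072, 1302, 0]) cube([86, 86, 439]);
translate([310, 261, 150]) cube([1762, 31, 187]);
translate([310, 1357, 150]) cube([1762, 31, 187]);
translate([224, 347, 150]) cube([31, 955, 187]);
translate([2127, 347, 150]) cube([31, 955, 187]);
translate([432, 261, 337]) cube([82, 1127, 23]);
translate([636, 261, 337]) cube([82, 1127, 23]);
translate([840, 261, 337]) cube([82, 1127, 23]);
translate([1044, 261, 337]) cube([82, 1127, 23]);
translate([1248, 261, 337]) cube([82, 1127, 23]);
translate([1452, 261, 337]) cube([82, 1127, 23]);
translate([1656, 261, 337]) cube([82, 1127, 23]);
translate([1860, 261, 337]) cube([82, 1127, 23]);


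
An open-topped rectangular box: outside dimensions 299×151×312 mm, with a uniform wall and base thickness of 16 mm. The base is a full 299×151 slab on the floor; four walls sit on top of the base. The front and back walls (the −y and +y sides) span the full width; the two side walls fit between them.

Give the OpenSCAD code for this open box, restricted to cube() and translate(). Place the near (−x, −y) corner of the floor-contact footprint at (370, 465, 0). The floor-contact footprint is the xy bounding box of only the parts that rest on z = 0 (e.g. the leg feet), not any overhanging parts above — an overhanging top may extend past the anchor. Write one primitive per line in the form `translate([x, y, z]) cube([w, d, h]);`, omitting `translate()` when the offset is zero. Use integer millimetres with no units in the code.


translate([370, 465, 0]) cube([299, 151, 16]);
translate([370, 465, 16]) cube([299, 16, 296]);
translate([370, 600, 16]) cube([299, 16, 296]);
translate([370, 481, 16]) cube([16, 119, 296]);
translate([653, 481, 16]) cube([16, 119, 296]);


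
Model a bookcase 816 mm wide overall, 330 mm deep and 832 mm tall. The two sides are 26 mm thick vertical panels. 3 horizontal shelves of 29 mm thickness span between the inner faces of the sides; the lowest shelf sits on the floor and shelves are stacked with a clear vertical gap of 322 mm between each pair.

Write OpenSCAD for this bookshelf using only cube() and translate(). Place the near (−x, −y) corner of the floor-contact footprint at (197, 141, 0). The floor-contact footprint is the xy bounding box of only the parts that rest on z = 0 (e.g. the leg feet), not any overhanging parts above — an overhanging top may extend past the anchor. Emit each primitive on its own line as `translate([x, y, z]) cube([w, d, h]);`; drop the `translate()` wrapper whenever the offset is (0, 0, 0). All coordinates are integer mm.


translate([197, 141, 0]) cube([26, 330, 832]);
translate([987, 141, 0]) cube([26, 330, 832]);
translate([223, 141, 0]) cube([764, 330, 29]);
translate([223, 141, 351]) cube([764, 330, 29]);
translate([223, 141, 702]) cube([764, 330, 29]);


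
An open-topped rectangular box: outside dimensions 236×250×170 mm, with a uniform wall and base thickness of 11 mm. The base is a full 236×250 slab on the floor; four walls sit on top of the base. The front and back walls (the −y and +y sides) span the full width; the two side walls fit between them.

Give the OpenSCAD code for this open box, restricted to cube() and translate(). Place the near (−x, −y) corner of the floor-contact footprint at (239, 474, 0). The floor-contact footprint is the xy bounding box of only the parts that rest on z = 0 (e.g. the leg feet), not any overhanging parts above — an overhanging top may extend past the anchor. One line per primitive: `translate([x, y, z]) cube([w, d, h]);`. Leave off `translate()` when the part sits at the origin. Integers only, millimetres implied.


translate([239, 474, 0]) cube([236, 250, 11]);
translate([239, 474, 11]) cube([236, 11, 159]);
translate([239, 713, 11]) cube([236, 11, 159]);
translate([239, 485, 11]) cube([11, 228, 159]);
translate([464, 485, 11]) cube([11, 228, 159]);


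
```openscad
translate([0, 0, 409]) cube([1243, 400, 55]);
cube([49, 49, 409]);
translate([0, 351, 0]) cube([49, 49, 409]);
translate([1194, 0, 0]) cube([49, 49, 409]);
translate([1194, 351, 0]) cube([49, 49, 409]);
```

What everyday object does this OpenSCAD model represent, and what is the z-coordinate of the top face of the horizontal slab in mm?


A bench. The seat-top height is 464 mm.

A long slab on four corner posts — a bench. The slab sits at z = 409 with thickness 55, so the top is 409 + 55 = 464 mm.


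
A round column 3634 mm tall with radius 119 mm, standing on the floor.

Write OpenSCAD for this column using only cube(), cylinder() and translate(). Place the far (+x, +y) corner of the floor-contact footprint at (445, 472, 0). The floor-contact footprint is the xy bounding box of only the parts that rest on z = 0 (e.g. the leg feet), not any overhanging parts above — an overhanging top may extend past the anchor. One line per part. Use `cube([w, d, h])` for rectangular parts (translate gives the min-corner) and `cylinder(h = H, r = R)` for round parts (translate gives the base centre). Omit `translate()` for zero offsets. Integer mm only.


translate([326, 353, 0]) cylinder(h = 3634, r = 119);


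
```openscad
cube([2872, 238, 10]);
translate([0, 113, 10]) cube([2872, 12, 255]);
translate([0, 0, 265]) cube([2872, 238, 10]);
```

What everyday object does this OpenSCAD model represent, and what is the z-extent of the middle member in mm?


An I-beam. The web height is 255 mm.

Two wide flanges with a thin centred web — an I-beam. Overall 275 mm minus two 10 mm flanges gives a web of 275 − 2·10 = 255 mm.


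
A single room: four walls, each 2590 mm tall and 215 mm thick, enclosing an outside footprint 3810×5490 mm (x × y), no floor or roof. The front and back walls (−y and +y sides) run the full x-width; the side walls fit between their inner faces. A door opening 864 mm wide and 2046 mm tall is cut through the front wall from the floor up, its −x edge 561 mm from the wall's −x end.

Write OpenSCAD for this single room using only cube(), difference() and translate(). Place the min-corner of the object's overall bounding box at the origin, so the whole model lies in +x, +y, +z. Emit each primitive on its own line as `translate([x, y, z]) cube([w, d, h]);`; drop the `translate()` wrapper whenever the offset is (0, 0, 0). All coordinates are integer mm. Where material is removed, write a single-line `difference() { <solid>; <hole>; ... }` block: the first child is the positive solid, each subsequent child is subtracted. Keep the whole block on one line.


difference() { cube([3810, 215, 2590]); translate([561, 0, 0]) cube([864, 215, 2046]); }
translate([0, 5275, 0]) cube([3810, 215, 2590]);
translate([0, 215, 0]) cube([215, 5060, 2590]);
translate([3595, 215, 0]) cube([215, 5060, 2590]);


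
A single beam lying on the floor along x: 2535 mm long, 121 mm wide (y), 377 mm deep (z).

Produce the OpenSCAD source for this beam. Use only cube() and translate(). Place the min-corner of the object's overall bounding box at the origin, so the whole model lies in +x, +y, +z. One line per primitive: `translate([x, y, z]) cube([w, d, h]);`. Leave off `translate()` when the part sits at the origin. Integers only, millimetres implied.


cube([2535, 121, 377]);


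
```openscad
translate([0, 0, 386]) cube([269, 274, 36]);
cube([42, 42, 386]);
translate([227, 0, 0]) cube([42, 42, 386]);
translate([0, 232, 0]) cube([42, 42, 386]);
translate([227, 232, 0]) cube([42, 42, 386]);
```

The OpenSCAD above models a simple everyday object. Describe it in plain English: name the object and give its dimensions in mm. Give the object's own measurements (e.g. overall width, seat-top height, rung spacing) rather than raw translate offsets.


A simple wooden stool: a rectangular seat 269 mm (x) by 274 mm (y), 36 mm thick, top face at z = 422 mm, on four square legs, each 42×42 mm in cross-section. The legs rest on z = 0, each flush with a corner of the seat.


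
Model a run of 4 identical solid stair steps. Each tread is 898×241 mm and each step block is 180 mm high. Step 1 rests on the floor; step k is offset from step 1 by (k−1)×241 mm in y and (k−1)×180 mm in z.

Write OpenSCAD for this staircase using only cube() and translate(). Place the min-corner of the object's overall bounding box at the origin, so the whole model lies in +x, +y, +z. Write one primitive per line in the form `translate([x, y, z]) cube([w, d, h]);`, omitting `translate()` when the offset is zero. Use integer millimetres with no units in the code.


cube([898, 241, 180]);
translate([0, 241, 180]) cube([898, 241, 180]);
translate([0, 482, 360]) cube([898, 241, 180]);
translate([0, 723, 540]) cube([898, 241, 180]);


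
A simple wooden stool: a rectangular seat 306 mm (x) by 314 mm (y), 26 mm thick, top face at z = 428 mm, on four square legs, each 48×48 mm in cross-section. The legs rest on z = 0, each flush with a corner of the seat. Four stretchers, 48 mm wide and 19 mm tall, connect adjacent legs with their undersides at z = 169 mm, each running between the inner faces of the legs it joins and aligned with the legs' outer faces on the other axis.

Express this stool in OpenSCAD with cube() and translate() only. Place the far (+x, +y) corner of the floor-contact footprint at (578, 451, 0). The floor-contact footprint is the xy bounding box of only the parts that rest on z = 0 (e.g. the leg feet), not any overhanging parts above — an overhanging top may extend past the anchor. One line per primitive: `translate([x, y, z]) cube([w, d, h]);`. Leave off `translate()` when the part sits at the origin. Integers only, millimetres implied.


translate([272, 137, 402]) cube([306, 314, 26]);
translate([272, 137, 0]) cube([48, 48, 402]);
translate([530, 137, 0]) cube([48, 48, 402]);
translate([272, 403, 0]) cube([48, 48, 402]);
translate([530, 403, 0]) cube([48, 48, 402]);
translate([320, 137, 169]) cube([210, 48, 19]);
translate([320, 403, 169]) cube([210, 48, 19]);
translate([272, 185, 169]) cube([48, 218, 19]);
translate([530, 185, 169]) cube([48, 218, 19]);


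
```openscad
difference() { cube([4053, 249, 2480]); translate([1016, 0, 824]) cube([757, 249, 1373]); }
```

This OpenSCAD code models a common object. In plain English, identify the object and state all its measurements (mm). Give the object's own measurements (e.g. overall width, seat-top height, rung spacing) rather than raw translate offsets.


A wall 4053 mm long (x), 249 mm thick (y), 2480 mm tall, with a rectangular window opening cut through it. The opening is 757 mm wide and 1373 mm tall; its sill is at z = 824 mm and its near (−x) edge is 1016 mm from the wall's −x end. The opening passes through the full wall thickness.


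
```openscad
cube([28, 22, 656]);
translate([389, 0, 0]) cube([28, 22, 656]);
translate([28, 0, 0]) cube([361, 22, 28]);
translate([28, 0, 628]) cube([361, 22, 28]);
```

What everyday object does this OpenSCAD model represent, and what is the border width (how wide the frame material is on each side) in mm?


A picture frame. The border width is 28 mm.

Four thin pieces enclosing a rectangular opening — a picture frame. The two full-height stiles are 656 mm tall; the top rail sits at z = 628 and is 28 mm tall, so the border above the opening is 656 − 628 = 28 mm, matching the stile x-width.


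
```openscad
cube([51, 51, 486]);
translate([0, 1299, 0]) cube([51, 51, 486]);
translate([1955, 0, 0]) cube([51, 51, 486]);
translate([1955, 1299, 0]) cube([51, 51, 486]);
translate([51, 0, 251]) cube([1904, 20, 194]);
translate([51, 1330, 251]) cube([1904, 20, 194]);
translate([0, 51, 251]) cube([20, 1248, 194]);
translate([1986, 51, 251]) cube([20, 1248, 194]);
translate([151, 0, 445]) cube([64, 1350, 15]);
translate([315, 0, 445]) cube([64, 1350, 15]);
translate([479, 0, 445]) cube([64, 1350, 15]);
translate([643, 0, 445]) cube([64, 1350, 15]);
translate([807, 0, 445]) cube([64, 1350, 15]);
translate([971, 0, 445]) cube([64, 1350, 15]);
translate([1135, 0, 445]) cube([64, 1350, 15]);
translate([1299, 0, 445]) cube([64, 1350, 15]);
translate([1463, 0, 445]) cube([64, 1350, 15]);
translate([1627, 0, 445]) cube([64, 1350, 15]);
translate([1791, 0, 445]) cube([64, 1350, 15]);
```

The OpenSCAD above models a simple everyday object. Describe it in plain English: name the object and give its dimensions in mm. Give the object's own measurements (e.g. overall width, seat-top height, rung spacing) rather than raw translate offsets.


A bed frame 2006 mm long (x) by 1350 mm wide (y). Four 51×51 mm corner posts, 486 mm tall, at the corners of the footprint. Four rails of 20 mm thickness and 194 mm height run between adjacent posts with their undersides at z = 251 mm, their outer faces flush with the outside of the frame (the two x-running rails run between the posts' inner faces; the two y-running rails run between the posts' inner faces). 11 slats, each 64 mm wide (x) and 15 mm thick, lie across the top of the two x-running rails, running the full 1350 mm width of the frame in y; along x they sit between the end posts with a 100 mm gap after the −x posts and between neighbouring slats and before the +x posts.


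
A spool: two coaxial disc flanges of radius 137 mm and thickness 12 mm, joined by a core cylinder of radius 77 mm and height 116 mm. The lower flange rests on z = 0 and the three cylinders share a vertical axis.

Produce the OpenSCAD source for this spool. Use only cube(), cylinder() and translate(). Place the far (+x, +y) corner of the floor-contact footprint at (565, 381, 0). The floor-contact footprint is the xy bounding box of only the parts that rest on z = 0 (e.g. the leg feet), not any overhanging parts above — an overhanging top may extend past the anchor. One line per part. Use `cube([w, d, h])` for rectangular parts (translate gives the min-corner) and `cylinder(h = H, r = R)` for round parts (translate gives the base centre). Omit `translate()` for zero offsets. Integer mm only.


translate([428, 244, 0]) cylinder(h = 12, r = 137);
translate([428, 244, 12]) cylinder(h = 116, r = 77);
translate([428, 244, 128]) cylinder(h = 12, r = 137);


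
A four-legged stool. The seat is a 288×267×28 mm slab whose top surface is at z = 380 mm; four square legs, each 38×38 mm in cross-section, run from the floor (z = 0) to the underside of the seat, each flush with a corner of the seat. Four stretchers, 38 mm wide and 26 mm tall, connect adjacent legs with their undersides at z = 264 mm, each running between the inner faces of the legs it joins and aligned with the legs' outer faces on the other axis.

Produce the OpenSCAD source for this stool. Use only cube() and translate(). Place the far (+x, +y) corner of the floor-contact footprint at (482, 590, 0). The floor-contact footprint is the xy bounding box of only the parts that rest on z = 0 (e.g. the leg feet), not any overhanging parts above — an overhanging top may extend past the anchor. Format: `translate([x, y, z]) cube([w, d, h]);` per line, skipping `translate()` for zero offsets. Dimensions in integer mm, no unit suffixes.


translate([194, 323, 352]) cube([288, 267, 28]);
translate([194, 323, 0]) cube([38, 38, 352]);
translate([444, 323, 0]) cube([38, 38, 352]);
translate([194, 552, 0]) cube([38, 38, 352]);
translate([444, 552, 0]) cube([38, 38, 352]);
translate([232, 323, 264]) cube([212, 38, 26]);
translate([232, 552, 264]) cube([212, 38, 26]);
translate([194, 361, 264]) cube([38, 191, 26]);
translate([444, 361, 264]) cube([38, 191, 26]);


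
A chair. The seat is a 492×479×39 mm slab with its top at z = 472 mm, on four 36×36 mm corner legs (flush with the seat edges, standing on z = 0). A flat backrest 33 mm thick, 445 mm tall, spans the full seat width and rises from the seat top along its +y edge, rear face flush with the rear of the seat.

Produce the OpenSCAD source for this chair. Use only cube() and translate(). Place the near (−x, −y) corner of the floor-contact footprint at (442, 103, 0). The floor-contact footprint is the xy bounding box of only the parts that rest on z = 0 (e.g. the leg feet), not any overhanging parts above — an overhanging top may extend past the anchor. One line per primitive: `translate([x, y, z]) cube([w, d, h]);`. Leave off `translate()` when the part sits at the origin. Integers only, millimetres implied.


translate([442, 103, 433]) cube([492, 479, 39]);
translate([442, 103, 0]) cube([36, 36, 433]);
translate([898, 103, 0]) cube([36, 36, 433]);
translate([442, 546, 0]) cube([36, 36, 433]);
translate([898, 546, 0]) cube([36, 36, 433]);
translate([442, 549, 472]) cube([492, 33, 445]);


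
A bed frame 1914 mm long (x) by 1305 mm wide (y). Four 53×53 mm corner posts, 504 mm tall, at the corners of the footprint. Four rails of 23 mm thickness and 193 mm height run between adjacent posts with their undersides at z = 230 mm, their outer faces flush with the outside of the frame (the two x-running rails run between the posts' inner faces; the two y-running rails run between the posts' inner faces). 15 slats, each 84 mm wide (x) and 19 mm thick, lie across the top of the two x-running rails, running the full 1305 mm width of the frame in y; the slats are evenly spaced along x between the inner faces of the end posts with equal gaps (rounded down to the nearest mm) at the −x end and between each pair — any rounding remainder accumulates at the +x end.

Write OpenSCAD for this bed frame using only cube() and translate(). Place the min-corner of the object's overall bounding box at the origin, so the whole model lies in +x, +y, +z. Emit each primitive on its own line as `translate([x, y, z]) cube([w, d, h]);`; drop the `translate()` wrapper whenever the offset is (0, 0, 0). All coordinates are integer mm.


cube([53, 53, 504]);
translate([0, 1252, 0]) cube([53, 53, 504]);
translate([1861, 0, 0]) cube([53, 53, 504]);
translate([1861, 1252, 0]) cube([53, 53, 504]);
translate([53, 0, 230]) cube([1808, 23, 193]);
translate([53, 1282, 230]) cube([1808, 23, 193]);
translate([0, 53, 230]) cube([23, 1199, 193]);
translate([1891, 53, 230]) cube([23, 1199, 193]);
translate([87, 0, 423]) cube([84, 1305, 19]);
translate([205, 0, 423]) cube([84, 1305, 19]);
translate([323, 0, 423]) cube([84, 1305, 19]);
translate([441, 0, 423]) cube([84, 1305, 19]);
translate([559, 0, 423]) cube([84, 1305, 19]);
translate([677, 0, 423]) cube([84, 1305, 19]);
translate([795, 0, 423]) cube([84, 1305, 19]);
translate([913, 0, 423]) cube([84, 1305, 19]);
translate([1031, 0, 423]) cube([84, 1305, 19]);
translate([1149, 0, 423]) cube([84, 1305, 19]);
translate([1267, 0, 423]) cube([84, 1305, 19]);
translate([1385, 0, 423]) cube([84, 1305, 19]);
translate([1503, 0, 423]) cube([84, 1305, 19]);
translate([1621, 0, 423]) cube([84, 1305, 19]);
translate([1739, 0, 423]) cube([84, 1305, 19]);
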